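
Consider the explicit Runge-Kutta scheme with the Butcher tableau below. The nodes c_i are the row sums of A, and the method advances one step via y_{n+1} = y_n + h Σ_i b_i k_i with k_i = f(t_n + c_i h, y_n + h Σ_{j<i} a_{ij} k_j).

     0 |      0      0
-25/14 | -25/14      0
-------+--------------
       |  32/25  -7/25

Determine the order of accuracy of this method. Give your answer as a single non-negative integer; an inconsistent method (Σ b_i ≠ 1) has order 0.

b = (32/25, -7/25)
c = (0, -25/14)
Σ b_i: 32/25·1 + (-7/25)·1 = 1 ✓
b·c: (-7/25)·(-25/14) = 1/2 ✓; 2 stages ⇒ order 2.

2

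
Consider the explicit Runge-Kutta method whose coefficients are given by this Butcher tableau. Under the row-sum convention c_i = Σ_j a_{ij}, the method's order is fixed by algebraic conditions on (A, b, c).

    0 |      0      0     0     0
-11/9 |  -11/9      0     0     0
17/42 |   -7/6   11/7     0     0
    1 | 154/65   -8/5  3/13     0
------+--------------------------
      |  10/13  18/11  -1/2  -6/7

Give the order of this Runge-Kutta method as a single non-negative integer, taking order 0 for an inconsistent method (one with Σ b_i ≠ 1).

0

b = (10/13, 18/11, -1/2, -6/7)
c = (0, -11/9, 17/42, 1)
Ac = (0, 0, -121/63, 16781/8190)
Σ b_i: 10/13·1 + 18/11·1 + (-1/2)·1 + (-6/7)·1 = 2099/2002 ≠ 1 ⇒ order 0.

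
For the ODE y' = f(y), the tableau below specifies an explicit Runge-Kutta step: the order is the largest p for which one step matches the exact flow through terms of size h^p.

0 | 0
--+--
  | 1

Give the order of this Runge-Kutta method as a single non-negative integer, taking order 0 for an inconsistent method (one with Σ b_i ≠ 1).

1

b = (1)
c = (0)
Σ b_i: 1·1 = 1 ✓; 1 stage ⇒ order 1.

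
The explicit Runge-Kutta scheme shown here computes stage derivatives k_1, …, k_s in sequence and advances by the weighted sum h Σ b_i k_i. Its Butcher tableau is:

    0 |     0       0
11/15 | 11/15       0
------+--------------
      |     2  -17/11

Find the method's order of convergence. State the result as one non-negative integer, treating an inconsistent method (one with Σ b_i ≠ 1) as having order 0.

b = (2, -17/11)
c = (0, 11/15)
Σ b_i: 2·1 + (-17/11)·1 = 5/11 ≠ 1 ⇒ order 0.

0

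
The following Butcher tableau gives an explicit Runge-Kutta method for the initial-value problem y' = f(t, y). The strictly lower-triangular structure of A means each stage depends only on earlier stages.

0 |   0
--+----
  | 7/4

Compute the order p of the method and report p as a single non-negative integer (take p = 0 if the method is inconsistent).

0

b = (7/4)
c = (0)
Σ b_i: 7/4·1 = 7/4 ≠ 1 ⇒ order 0.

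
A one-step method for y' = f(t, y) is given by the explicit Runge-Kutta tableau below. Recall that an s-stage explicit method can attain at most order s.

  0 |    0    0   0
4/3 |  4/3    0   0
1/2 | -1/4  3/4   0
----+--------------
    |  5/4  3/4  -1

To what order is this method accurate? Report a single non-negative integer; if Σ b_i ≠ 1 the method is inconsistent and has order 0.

b = (5/4, 3/4, -1)
c = (0, 4/3, 1/2)
Ac = (0, 0, 1)
Σ b_i: 5/4·1 + 3/4·1 + (-1)·1 = 1 ✓
b·c: 3/4·4/3 + (-1)·1/2 = 1/2 ✓
b·c²: 3/4·16/9 + (-1)·1/4 = 13/12 ≠ 1/3 ⇒ order 2.
b·Ac: (-1)·1 = -1 ≠ 1/6

2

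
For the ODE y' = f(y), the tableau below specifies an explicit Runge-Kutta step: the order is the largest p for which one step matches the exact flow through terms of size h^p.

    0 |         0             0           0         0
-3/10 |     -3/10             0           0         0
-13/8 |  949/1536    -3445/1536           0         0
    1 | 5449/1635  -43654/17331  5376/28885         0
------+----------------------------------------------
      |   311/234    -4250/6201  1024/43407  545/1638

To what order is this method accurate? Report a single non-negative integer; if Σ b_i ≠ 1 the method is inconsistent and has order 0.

4

b = (311/234, -4250/6201, 1024/43407, 545/1638)
c = (0, -3/10, -13/8, 1)
Ac = (0, 0, 689/1024, 247/545)
Σ b_i: 311/234·1 + (-4250/6201)·1 + 1024/43407·1 + 545/1638·1 = 1 ✓
b·c: (-4250/6201)·(-3/10) + 1024/43407·(-13/8) + 545/1638·1 = 1/2 ✓
b·c²: (-4250/6201)·9/100 + 1024/43407·169/64 + 545/1638·1 = 1/3 ✓
b·Ac: 1024/43407·689/1024 + 545/1638·247/545 = 1/6 ✓
b·c³: (-4250/6201)·(-27/1000) + 1024/43407·(-2197/512) + 545/1638·1 = 1/4 ✓
b·(c∘Ac): 1024/43407·(-8957/8192) + 545/1638·247/545 = 1/8 ✓
b·Ac²: 1024/43407·(-2067/10240) + 545/1638·1443/5450 = 1/12 ✓
b·A²c: 545/1638·273/2180 = 1/24 ✓; 4 stages ⇒ order 4.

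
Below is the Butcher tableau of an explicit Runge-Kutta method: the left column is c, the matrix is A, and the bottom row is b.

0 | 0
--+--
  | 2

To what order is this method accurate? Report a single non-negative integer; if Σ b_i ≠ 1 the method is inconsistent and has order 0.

b = (2)
c = (0)
Σ b_i: 2·1 = 2 ≠ 1 ⇒ order 0.

0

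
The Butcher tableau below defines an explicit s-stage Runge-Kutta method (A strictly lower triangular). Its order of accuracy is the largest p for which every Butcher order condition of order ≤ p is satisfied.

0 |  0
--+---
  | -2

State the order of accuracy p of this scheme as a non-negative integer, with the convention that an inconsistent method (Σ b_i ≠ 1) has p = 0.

0

b = (-2)
c = (0)
Σ b_i: (-2)·1 = -2 ≠ 1 ⇒ order 0.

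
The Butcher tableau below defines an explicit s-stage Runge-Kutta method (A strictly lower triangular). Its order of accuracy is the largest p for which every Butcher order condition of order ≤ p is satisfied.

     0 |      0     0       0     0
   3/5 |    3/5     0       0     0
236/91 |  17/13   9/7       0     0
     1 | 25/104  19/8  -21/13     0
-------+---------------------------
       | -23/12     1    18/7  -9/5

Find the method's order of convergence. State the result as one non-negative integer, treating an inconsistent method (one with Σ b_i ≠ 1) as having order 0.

b = (-23/12, 1, 18/7, -9/5)
c = (0, 3/5, 236/91, 1)
Ac = (0, 0, 27/35, -18687/6760)
Σ b_i: (-23/12)·1 + 1·1 + 18/7·1 + (-9/5)·1 = -61/420 ≠ 1 ⇒ order 0.

0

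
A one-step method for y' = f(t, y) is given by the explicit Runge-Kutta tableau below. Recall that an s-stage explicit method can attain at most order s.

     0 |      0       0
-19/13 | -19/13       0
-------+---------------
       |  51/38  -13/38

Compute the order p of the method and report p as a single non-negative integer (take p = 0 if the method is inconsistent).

2

b = (51/38, -13/38)
c = (0, -19/13)
Σ b_i: 51/38·1 + (-13/38)·1 = 1 ✓
b·c: (-13/38)·(-19/13) = 1/2 ✓; 2 stages ⇒ order 2.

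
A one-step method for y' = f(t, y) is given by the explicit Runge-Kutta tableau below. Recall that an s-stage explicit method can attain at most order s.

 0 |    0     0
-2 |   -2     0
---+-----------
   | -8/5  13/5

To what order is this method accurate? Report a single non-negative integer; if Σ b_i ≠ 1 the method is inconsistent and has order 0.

1

b = (-8/5, 13/5)
c = (0, -2)
Σ b_i: (-8/5)·1 + 13/5·1 = 1 ✓
b·c: 13/5·(-2) = -26/5 ≠ 1/2 ⇒ order 1.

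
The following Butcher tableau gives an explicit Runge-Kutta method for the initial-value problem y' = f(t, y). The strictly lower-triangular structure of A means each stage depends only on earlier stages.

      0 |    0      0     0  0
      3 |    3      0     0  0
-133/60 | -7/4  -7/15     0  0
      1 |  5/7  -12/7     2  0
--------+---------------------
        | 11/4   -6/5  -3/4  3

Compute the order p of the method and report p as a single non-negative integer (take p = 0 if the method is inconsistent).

0

b = (11/4, -6/5, -3/4, 3)
c = (0, 3, -133/60, 1)
Ac = (0, 0, -7/5, -2011/210)
Σ b_i: 11/4·1 + (-6/5)·1 + (-3/4)·1 + 3·1 = 19/5 ≠ 1 ⇒ order 0.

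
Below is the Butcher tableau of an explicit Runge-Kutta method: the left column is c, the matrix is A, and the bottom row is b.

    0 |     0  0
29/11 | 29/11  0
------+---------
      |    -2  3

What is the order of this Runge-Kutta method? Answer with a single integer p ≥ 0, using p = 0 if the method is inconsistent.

b = (-2, 3)
c = (0, 29/11)
Σ b_i: (-2)·1 + 3·1 = 1 ✓
b·c: 3·29/11 = 87/11 ≠ 1/2 ⇒ order 1.

1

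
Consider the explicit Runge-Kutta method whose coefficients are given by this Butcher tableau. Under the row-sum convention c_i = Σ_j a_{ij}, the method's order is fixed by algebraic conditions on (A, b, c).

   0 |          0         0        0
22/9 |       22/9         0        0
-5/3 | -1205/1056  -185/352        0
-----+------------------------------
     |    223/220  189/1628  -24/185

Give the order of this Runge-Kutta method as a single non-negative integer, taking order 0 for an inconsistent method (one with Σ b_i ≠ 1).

3

b = (223/220, 189/1628, -24/185)
c = (0, 22/9, -5/3)
Ac = (0, 0, -185/144)
Σ b_i: 223/220·1 + 189/1628·1 + (-24/185)·1 = 1 ✓
b·c: 189/1628·22/9 + (-24/185)·(-5/3) = 1/2 ✓
b·c²: 189/1628·484/81 + (-24/185)·25/9 = 1/3 ✓
b·Ac: (-24/185)·(-185/144) = 1/6 ✓; 3 stages ⇒ order 3.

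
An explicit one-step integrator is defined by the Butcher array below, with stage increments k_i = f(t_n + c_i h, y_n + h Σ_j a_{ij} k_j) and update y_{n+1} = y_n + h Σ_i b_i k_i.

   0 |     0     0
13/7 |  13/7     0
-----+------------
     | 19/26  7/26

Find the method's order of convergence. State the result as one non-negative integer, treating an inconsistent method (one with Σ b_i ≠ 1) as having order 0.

b = (19/26, 7/26)
c = (0, 13/7)
Σ b_i: 19/26·1 + 7/26·1 = 1 ✓
b·c: 7/26·13/7 = 1/2 ✓; 2 stages ⇒ order 2.

2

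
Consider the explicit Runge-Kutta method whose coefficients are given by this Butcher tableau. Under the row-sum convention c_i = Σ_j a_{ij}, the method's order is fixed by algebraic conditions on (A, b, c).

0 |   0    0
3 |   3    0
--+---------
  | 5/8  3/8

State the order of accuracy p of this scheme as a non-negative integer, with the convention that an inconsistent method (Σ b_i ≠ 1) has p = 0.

1

b = (5/8, 3/8)
c = (0, 3)
Σ b_i: 5/8·1 + 3/8·1 = 1 ✓
b·c: 3/8·3 = 9/8 ≠ 1/2 ⇒ order 1.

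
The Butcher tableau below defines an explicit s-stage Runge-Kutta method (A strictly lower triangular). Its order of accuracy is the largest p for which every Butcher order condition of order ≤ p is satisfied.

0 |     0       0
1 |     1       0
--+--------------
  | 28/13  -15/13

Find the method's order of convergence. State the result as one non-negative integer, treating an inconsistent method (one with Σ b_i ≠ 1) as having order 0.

b = (28/13, -15/13)
c = (0, 1)
Σ b_i: 28/13·1 + (-15/13)·1 = 1 ✓
b·c: (-15/13)·1 = -15/13 ≠ 1/2 ⇒ order 1.

1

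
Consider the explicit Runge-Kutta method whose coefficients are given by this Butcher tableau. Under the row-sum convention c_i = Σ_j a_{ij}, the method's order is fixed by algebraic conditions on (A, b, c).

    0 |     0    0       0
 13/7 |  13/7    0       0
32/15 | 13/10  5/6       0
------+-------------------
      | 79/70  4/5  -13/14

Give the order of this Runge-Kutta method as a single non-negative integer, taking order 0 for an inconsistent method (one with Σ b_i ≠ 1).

1

b = (79/70, 4/5, -13/14)
c = (0, 13/7, 32/15)
Ac = (0, 0, 65/42)
Σ b_i: 79/70·1 + 4/5·1 + (-13/14)·1 = 1 ✓
b·c: 4/5·13/7 + (-13/14)·32/15 = -52/105 ≠ 1/2 ⇒ order 1.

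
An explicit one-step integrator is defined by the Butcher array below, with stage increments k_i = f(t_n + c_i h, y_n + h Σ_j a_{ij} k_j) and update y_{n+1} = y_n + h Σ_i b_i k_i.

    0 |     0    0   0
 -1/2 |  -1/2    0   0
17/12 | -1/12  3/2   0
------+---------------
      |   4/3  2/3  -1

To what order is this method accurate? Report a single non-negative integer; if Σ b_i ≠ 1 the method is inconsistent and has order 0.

b = (4/3, 2/3, -1)
c = (0, -1/2, 17/12)
Ac = (0, 0, -3/4)
Σ b_i: 4/3·1 + 2/3·1 + (-1)·1 = 1 ✓
b·c: 2/3·(-1/2) + (-1)·17/12 = -7/4 ≠ 1/2 ⇒ order 1.

1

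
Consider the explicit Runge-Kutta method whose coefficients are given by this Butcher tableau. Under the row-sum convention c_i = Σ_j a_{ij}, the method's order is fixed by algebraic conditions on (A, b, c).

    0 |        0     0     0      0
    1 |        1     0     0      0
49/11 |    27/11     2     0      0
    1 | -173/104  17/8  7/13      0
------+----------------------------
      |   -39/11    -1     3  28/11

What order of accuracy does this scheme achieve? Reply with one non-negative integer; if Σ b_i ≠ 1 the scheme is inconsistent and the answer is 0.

b = (-39/11, -1, 3, 28/11)
c = (0, 1, 49/11, 1)
Ac = (0, 0, 2, 5175/1144)
Σ b_i: (-39/11)·1 + (-1)·1 + 3·1 + 28/11·1 = 1 ✓
b·c: (-1)·1 + 3·49/11 + 28/11·1 = 164/11 ≠ 1/2 ⇒ order 1.

1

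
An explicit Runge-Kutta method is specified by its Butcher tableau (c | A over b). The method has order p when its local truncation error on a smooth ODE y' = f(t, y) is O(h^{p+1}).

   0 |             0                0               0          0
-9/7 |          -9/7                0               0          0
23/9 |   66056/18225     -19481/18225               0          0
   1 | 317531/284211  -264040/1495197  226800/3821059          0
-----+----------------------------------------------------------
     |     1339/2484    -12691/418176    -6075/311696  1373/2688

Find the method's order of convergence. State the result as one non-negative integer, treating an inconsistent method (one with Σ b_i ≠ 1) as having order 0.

b = (1339/2484, -12691/418176, -6075/311696, 1373/2688)
c = (0, -9/7, 23/9, 1)
Ac = (0, 0, 2783/2025, 520/1373)
Σ b_i: 1339/2484·1 + (-12691/418176)·1 + (-6075/311696)·1 + 1373/2688·1 = 1 ✓
b·c: (-12691/418176)·(-9/7) + (-6075/311696)·23/9 + 1373/2688·1 = 1/2 ✓
b·c²: (-12691/418176)·81/49 + (-6075/311696)·529/81 + 1373/2688·1 = 1/3 ✓
b·Ac: (-6075/311696)·2783/2025 + 1373/2688·520/1373 = 1/6 ✓
b·c³: (-12691/418176)·(-729/343) + (-6075/311696)·12167/729 + 1373/2688·1 = 1/4 ✓
b·(c∘Ac): (-6075/311696)·64009/18225 + 1373/2688·520/1373 = 1/8 ✓
b·Ac²: (-6075/311696)·(-2783/1575) + 1373/2688·920/9611 = 1/12 ✓
b·A²c: 1373/2688·112/1373 = 1/24 ✓; 4 stages ⇒ order 4.

4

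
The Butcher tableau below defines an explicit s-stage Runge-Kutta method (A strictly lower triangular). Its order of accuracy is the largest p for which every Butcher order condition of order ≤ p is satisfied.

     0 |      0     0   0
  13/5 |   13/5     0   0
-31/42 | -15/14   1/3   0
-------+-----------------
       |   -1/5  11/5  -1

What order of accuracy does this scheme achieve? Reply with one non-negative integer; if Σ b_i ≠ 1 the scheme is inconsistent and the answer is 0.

b = (-1/5, 11/5, -1)
c = (0, 13/5, -31/42)
Ac = (0, 0, 13/15)
Σ b_i: (-1/5)·1 + 11/5·1 + (-1)·1 = 1 ✓
b·c: 11/5·13/5 + (-1)·(-31/42) = 6781/1050 ≠ 1/2 ⇒ order 1.

1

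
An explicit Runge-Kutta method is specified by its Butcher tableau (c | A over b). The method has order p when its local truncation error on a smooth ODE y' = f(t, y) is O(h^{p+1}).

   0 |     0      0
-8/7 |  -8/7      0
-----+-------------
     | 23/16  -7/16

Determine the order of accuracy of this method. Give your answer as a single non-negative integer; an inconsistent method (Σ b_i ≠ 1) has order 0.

b = (23/16, -7/16)
c = (0, -8/7)
Σ b_i: 23/16·1 + (-7/16)·1 = 1 ✓
b·c: (-7/16)·(-8/7) = 1/2 ✓; 2 stages ⇒ order 2.

2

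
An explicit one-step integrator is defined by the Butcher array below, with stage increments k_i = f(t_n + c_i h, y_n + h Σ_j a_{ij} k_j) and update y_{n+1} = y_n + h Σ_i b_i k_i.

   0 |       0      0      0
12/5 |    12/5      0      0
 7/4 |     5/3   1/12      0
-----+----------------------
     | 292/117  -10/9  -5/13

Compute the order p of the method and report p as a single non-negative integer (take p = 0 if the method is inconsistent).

b = (292/117, -10/9, -5/13)
c = (0, 12/5, 7/4)
Ac = (0, 0, 1/5)
Σ b_i: 292/117·1 + (-10/9)·1 + (-5/13)·1 = 1 ✓
b·c: (-10/9)·12/5 + (-5/13)·7/4 = -521/156 ≠ 1/2 ⇒ order 1.

1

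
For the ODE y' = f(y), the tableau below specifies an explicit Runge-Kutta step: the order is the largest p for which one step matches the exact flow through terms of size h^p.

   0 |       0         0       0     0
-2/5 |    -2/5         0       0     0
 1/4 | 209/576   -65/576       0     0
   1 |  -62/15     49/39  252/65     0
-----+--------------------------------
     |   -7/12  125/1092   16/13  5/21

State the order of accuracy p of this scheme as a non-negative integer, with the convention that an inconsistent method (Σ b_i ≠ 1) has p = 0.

b = (-7/12, 125/1092, 16/13, 5/21)
c = (0, -2/5, 1/4, 1)
Ac = (0, 0, 13/288, 7/15)
Σ b_i: (-7/12)·1 + 125/1092·1 + 16/13·1 + 5/21·1 = 1 ✓
b·c: 125/1092·(-2/5) + 16/13·1/4 + 5/21·1 = 1/2 ✓
b·c²: 125/1092·4/25 + 16/13·1/16 + 5/21·1 = 1/3 ✓
b·Ac: 16/13·13/288 + 5/21·7/15 = 1/6 ✓
b·c³: 125/1092·(-8/125) + 16/13·1/64 + 5/21·1 = 1/4 ✓
b·(c∘Ac): 16/13·13/1152 + 5/21·7/15 = 1/8 ✓
b·Ac²: 16/13·(-13/720) + 5/21·133/300 = 1/12 ✓
b·A²c: 5/21·7/40 = 1/24 ✓; 4 stages ⇒ order 4.

4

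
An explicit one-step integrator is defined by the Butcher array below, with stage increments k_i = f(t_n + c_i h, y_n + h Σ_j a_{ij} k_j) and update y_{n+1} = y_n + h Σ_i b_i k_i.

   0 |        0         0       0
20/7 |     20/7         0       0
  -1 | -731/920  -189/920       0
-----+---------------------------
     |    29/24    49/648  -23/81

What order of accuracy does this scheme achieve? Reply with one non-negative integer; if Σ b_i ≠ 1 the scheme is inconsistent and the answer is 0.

b = (29/24, 49/648, -23/81)
c = (0, 20/7, -1)
Ac = (0, 0, -27/46)
Σ b_i: 29/24·1 + 49/648·1 + (-23/81)·1 = 1 ✓
b·c: 49/648·20/7 + (-23/81)·(-1) = 1/2 ✓
b·c²: 49/648·400/49 + (-23/81)·1 = 1/3 ✓
b·Ac: (-23/81)·(-27/46) = 1/6 ✓; 3 stages ⇒ order 3.

3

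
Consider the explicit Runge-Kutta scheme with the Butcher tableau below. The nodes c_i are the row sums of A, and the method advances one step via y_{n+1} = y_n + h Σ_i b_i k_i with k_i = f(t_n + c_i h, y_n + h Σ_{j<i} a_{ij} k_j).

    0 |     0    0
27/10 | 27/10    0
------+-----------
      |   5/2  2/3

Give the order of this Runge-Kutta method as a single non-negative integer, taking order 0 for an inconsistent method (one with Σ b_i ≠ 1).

0

b = (5/2, 2/3)
c = (0, 27/10)
Σ b_i: 5/2·1 + 2/3·1 = 19/6 ≠ 1 ⇒ order 0.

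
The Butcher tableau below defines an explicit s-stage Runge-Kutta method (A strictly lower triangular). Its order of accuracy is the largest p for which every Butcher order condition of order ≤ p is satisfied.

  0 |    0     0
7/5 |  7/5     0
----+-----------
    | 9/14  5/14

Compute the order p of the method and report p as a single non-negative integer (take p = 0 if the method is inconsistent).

2

b = (9/14, 5/14)
c = (0, 7/5)
Σ b_i: 9/14·1 + 5/14·1 = 1 ✓
b·c: 5/14·7/5 = 1/2 ✓; 2 stages ⇒ order 2.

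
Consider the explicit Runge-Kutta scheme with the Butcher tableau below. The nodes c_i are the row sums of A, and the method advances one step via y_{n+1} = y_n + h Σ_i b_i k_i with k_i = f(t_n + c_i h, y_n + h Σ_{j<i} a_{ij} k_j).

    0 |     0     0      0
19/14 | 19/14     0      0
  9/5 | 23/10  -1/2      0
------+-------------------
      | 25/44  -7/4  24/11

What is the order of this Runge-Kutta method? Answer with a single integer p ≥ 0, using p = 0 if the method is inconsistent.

1

b = (25/44, -7/4, 24/11)
c = (0, 19/14, 9/5)
Ac = (0, 0, -19/28)
Σ b_i: 25/44·1 + (-7/4)·1 + 24/11·1 = 1 ✓
b·c: (-7/4)·19/14 + 24/11·9/5 = 683/440 ≠ 1/2 ⇒ order 1.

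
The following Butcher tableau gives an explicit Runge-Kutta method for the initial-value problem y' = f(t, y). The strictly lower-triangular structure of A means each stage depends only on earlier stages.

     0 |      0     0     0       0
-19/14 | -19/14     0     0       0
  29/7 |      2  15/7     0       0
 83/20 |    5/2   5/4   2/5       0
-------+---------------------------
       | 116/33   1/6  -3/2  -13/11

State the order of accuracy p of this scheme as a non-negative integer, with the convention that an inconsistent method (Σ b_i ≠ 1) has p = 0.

1

b = (116/33, 1/6, -3/2, -13/11)
c = (0, -19/14, 29/7, 83/20)
Ac = (0, 0, -285/98, -11/280)
Σ b_i: 116/33·1 + 1/6·1 + (-3/2)·1 + (-13/11)·1 = 1 ✓
b·c: 1/6·(-19/14) + (-3/2)·29/7 + (-13/11)·83/20 = -26207/2310 ≠ 1/2 ⇒ order 1.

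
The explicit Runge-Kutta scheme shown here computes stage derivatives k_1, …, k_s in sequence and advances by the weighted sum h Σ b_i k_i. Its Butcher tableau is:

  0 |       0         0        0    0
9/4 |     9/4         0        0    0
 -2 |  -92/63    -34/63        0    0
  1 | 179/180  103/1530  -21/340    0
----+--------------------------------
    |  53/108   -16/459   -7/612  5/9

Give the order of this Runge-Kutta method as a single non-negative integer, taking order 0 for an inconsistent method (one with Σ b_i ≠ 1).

b = (53/108, -16/459, -7/612, 5/9)
c = (0, 9/4, -2, 1)
Ac = (0, 0, -17/14, 11/40)
Σ b_i: 53/108·1 + (-16/459)·1 + (-7/612)·1 + 5/9·1 = 1 ✓
b·c: (-16/459)·9/4 + (-7/612)·(-2) + 5/9·1 = 1/2 ✓
b·c²: (-16/459)·81/16 + (-7/612)·4 + 5/9·1 = 1/3 ✓
b·Ac: (-7/612)·(-17/14) + 5/9·11/40 = 1/6 ✓
b·c³: (-16/459)·729/64 + (-7/612)·(-8) + 5/9·1 = 1/4 ✓
b·(c∘Ac): (-7/612)·17/7 + 5/9·11/40 = 1/8 ✓
b·Ac²: (-7/612)·(-153/56) + 5/9·3/32 = 1/12 ✓
b·A²c: 5/9·3/40 = 1/24 ✓; 4 stages ⇒ order 4.

4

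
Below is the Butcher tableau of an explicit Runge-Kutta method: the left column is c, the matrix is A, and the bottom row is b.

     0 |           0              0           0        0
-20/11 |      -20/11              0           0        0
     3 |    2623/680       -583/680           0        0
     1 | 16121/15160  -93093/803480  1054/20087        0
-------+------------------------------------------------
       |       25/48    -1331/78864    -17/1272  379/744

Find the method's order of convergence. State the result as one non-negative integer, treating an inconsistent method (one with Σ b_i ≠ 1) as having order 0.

4

b = (25/48, -1331/78864, -17/1272, 379/744)
c = (0, -20/11, 3, 1)
Ac = (0, 0, 53/34, 279/758)
Σ b_i: 25/48·1 + (-1331/78864)·1 + (-17/1272)·1 + 379/744·1 = 1 ✓
b·c: (-1331/78864)·(-20/11) + (-17/1272)·3 + 379/744·1 = 1/2 ✓
b·c²: (-1331/78864)·400/121 + (-17/1272)·9 + 379/744·1 = 1/3 ✓
b·Ac: (-17/1272)·53/34 + 379/744·279/758 = 1/6 ✓
b·c³: (-1331/78864)·(-8000/1331) + (-17/1272)·27 + 379/744·1 = 1/4 ✓
b·(c∘Ac): (-17/1272)·159/34 + 379/744·279/758 = 1/8 ✓
b·Ac²: (-17/1272)·(-530/187) + 379/744·372/4169 = 1/12 ✓
b·A²c: 379/744·31/379 = 1/24 ✓; 4 stages ⇒ order 4.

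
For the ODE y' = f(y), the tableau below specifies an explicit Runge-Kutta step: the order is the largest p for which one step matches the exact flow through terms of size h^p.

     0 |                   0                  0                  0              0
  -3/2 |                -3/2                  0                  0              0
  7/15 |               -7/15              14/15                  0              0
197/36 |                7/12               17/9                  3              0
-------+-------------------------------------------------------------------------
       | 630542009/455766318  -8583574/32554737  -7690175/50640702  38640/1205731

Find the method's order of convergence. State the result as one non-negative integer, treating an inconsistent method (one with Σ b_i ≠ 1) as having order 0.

3

b = (630542009/455766318, -8583574/32554737, -7690175/50640702, 38640/1205731)
c = (0, -3/2, 7/15, 197/36)
Ac = (0, 0, -7/5, -43/30)
Σ b_i: 630542009/455766318·1 + (-8583574/32554737)·1 + (-7690175/50640702)·1 + 38640/1205731·1 = 1 ✓
b·c: (-8583574/32554737)·(-3/2) + (-7690175/50640702)·7/15 + 38640/1205731·197/36 = 1/2 ✓
b·c²: (-8583574/32554737)·9/4 + (-7690175/50640702)·49/225 + 38640/1205731·38809/1296 = 1/3 ✓
b·Ac: (-7690175/50640702)·(-7/5) + 38640/1205731·(-43/30) = 1/6 ✓
b·c³: (-8583574/32554737)·(-27/8) + (-7690175/50640702)·343/3375 + 38640/1205731·7645373/46656 = 8974177768/1464963165 ≠ 1/4 ⇒ order 3.
b·(c∘Ac): (-7690175/50640702)·(-49/75) + 38640/1205731·(-8471/1080) = -3302075/21703158 ≠ 1/8
b·Ac²: (-7690175/50640702)·21/10 + 38640/1205731·1471/300 = -3900879/24114620 ≠ 1/12
b·A²c: 38640/1205731·(-21/5) = -162288/1205731 ≠ 1/24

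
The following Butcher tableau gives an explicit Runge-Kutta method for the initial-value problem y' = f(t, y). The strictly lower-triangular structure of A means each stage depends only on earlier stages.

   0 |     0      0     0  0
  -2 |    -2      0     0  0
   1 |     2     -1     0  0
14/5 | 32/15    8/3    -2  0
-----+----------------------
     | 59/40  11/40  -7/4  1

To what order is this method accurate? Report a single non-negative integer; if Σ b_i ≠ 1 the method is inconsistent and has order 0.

b = (59/40, 11/40, -7/4, 1)
c = (0, -2, 1, 14/5)
Ac = (0, 0, 2, -22/3)
Σ b_i: 59/40·1 + 11/40·1 + (-7/4)·1 + 1·1 = 1 ✓
b·c: 11/40·(-2) + (-7/4)·1 + 1·14/5 = 1/2 ✓
b·c²: 11/40·4 + (-7/4)·1 + 1·196/25 = 719/100 ≠ 1/3 ⇒ order 2.
b·Ac: (-7/4)·2 + 1·(-22/3) = -65/6 ≠ 1/6

2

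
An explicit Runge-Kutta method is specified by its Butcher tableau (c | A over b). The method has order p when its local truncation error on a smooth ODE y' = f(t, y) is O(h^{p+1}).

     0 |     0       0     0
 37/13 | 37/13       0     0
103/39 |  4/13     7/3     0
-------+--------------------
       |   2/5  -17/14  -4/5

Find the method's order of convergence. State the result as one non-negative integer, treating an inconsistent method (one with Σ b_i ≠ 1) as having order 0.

0

b = (2/5, -17/14, -4/5)
c = (0, 37/13, 103/39)
Ac = (0, 0, 259/39)
Σ b_i: 2/5·1 + (-17/14)·1 + (-4/5)·1 = -113/70 ≠ 1 ⇒ order 0.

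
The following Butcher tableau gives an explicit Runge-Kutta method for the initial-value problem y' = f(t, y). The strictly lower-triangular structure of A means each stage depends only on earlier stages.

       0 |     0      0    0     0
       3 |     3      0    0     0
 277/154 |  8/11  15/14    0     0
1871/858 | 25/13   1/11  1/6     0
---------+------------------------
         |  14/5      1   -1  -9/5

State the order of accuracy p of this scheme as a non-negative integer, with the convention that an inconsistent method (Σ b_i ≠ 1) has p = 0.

b = (14/5, 1, -1, -9/5)
c = (0, 3, 277/154, 1871/858)
Ac = (0, 0, 45/14, 529/924)
Σ b_i: 14/5·1 + 1·1 + (-1)·1 + (-9/5)·1 = 1 ✓
b·c: 1·3 + (-1)·277/154 + (-9/5)·1871/858 = -13633/5005 ≠ 1/2 ⇒ order 1.

1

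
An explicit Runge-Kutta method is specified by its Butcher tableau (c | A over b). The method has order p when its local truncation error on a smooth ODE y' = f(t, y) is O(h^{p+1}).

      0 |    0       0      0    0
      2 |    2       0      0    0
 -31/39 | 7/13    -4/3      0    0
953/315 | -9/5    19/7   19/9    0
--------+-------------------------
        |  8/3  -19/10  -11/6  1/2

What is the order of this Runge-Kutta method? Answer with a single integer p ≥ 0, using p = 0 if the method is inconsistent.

0

b = (8/3, -19/10, -11/6, 1/2)
c = (0, 2, -31/39, 953/315)
Ac = (0, 0, -8/3, 9215/2457)
Σ b_i: 8/3·1 + (-19/10)·1 + (-11/6)·1 + 1/2·1 = -17/30 ≠ 1 ⇒ order 0.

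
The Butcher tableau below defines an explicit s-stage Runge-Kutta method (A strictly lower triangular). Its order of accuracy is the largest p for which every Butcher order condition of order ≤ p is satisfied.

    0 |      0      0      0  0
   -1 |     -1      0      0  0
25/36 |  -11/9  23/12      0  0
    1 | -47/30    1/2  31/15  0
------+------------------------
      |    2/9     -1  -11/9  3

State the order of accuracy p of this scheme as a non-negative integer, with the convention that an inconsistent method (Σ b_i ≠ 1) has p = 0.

1

b = (2/9, -1, -11/9, 3)
c = (0, -1, 25/36, 1)
Ac = (0, 0, -23/12, 101/108)
Σ b_i: 2/9·1 + (-1)·1 + (-11/9)·1 + 3·1 = 1 ✓
b·c: (-1)·(-1) + (-11/9)·25/36 + 3·1 = 1021/324 ≠ 1/2 ⇒ order 1.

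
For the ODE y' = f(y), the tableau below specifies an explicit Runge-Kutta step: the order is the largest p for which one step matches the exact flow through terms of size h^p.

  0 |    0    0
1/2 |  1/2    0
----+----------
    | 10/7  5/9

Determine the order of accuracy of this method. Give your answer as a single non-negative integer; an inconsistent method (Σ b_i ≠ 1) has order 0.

b = (10/7, 5/9)
c = (0, 1/2)
Σ b_i: 10/7·1 + 5/9·1 = 125/63 ≠ 1 ⇒ order 0.

0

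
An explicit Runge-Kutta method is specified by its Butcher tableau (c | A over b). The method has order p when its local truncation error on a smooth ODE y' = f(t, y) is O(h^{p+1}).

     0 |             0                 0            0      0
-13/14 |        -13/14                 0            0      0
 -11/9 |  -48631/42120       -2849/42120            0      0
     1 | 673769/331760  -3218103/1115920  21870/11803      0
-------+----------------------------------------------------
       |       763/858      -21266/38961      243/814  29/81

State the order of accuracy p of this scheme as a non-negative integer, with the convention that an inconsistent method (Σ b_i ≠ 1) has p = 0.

4

b = (763/858, -21266/38961, 243/814, 29/81)
c = (0, -13/14, -11/9, 1)
Ac = (0, 0, 407/6480, 1917/4640)
Σ b_i: 763/858·1 + (-21266/38961)·1 + 243/814·1 + 29/81·1 = 1 ✓
b·c: (-21266/38961)·(-13/14) + 243/814·(-11/9) + 29/81·1 = 1/2 ✓
b·c²: (-21266/38961)·169/196 + 243/814·121/81 + 29/81·1 = 1/3 ✓
b·Ac: 243/814·407/6480 + 29/81·1917/4640 = 1/6 ✓
b·c³: (-21266/38961)·(-2197/2744) + 243/814·(-1331/729) + 29/81·1 = 1/4 ✓
b·(c∘Ac): 243/814·(-4477/58320) + 29/81·1917/4640 = 1/8 ✓
b·Ac²: 243/814·(-5291/90720) + 29/81·18279/64960 = 1/12 ✓
b·A²c: 29/81·27/232 = 1/24 ✓; 4 stages ⇒ order 4.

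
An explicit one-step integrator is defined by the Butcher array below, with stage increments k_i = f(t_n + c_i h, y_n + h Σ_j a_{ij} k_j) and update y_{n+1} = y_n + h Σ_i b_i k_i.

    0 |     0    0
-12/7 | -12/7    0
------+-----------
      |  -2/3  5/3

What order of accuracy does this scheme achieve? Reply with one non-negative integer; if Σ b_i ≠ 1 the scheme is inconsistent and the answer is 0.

1

b = (-2/3, 5/3)
c = (0, -12/7)
Σ b_i: (-2/3)·1 + 5/3·1 = 1 ✓
b·c: 5/3·(-12/7) = -20/7 ≠ 1/2 ⇒ order 1.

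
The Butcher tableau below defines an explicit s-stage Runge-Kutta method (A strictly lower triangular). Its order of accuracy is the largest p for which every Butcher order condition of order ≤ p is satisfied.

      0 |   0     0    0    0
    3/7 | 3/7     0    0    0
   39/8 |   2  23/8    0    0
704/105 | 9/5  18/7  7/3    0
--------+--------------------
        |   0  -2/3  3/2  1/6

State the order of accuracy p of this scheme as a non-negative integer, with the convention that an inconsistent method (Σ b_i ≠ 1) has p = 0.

b = (0, -2/3, 3/2, 1/6)
c = (0, 3/7, 39/8, 704/105)
Ac = (0, 0, 69/56, 4891/392)
Σ b_i: (-2/3)·1 + 3/2·1 + 1/6·1 = 1 ✓
b·c: (-2/3)·3/7 + 3/2·39/8 + 1/6·704/105 = 41047/5040 ≠ 1/2 ⇒ order 1.

1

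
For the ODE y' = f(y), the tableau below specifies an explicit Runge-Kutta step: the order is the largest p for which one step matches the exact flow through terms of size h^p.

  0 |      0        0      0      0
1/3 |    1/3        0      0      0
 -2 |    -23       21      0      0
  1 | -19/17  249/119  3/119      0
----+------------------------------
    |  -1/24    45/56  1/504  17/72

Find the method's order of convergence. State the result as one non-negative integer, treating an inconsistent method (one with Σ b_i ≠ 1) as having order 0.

b = (-1/24, 45/56, 1/504, 17/72)
c = (0, 1/3, -2, 1)
Ac = (0, 0, 7, 11/17)
Σ b_i: (-1/24)·1 + 45/56·1 + 1/504·1 + 17/72·1 = 1 ✓
b·c: 45/56·1/3 + 1/504·(-2) + 17/72·1 = 1/2 ✓
b·c²: 45/56·1/9 + 1/504·4 + 17/72·1 = 1/3 ✓
b·Ac: 1/504·7 + 17/72·11/17 = 1/6 ✓
b·c³: 45/56·1/27 + 1/504·(-8) + 17/72·1 = 1/4 ✓
b·(c∘Ac): 1/504·(-14) + 17/72·11/17 = 1/8 ✓
b·Ac²: 1/504·7/3 + 17/72·1/3 = 1/12 ✓
b·A²c: 17/72·3/17 = 1/24 ✓; 4 stages ⇒ order 4.

4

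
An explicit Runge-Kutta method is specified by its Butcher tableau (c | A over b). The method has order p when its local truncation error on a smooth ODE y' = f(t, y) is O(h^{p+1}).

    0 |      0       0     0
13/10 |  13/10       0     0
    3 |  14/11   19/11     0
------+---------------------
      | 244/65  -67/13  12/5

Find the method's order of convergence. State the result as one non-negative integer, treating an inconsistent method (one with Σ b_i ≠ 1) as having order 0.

b = (244/65, -67/13, 12/5)
c = (0, 13/10, 3)
Ac = (0, 0, 247/110)
Σ b_i: 244/65·1 + (-67/13)·1 + 12/5·1 = 1 ✓
b·c: (-67/13)·13/10 + 12/5·3 = 1/2 ✓
b·c²: (-67/13)·169/100 + 12/5·9 = 1289/100 ≠ 1/3 ⇒ order 2.
b·Ac: 12/5·247/110 = 1482/275 ≠ 1/6

2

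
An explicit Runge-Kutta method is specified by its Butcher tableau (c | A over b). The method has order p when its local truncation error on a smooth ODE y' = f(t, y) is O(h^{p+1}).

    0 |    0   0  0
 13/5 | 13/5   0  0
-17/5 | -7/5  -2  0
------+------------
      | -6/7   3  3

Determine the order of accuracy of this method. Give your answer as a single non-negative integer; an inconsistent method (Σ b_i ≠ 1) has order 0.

b = (-6/7, 3, 3)
c = (0, 13/5, -17/5)
Ac = (0, 0, -26/5)
Σ b_i: (-6/7)·1 + 3·1 + 3·1 = 36/7 ≠ 1 ⇒ order 0.

0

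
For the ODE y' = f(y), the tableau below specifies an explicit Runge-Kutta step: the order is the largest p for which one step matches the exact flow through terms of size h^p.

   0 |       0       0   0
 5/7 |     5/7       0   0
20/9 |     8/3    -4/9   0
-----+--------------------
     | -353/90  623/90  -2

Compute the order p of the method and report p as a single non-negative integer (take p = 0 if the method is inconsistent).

b = (-353/90, 623/90, -2)
c = (0, 5/7, 20/9)
Ac = (0, 0, -20/63)
Σ b_i: (-353/90)·1 + 623/90·1 + (-2)·1 = 1 ✓
b·c: 623/90·5/7 + (-2)·20/9 = 1/2 ✓
b·c²: 623/90·25/49 + (-2)·400/81 = -7195/1134 ≠ 1/3 ⇒ order 2.
b·Ac: (-2)·(-20/63) = 40/63 ≠ 1/6

2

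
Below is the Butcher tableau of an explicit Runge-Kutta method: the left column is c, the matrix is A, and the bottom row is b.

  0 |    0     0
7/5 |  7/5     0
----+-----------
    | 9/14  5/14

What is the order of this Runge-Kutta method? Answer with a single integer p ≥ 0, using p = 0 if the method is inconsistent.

b = (9/14, 5/14)
c = (0, 7/5)
Σ b_i: 9/14·1 + 5/14·1 = 1 ✓
b·c: 5/14·7/5 = 1/2 ✓; 2 stages ⇒ order 2.

2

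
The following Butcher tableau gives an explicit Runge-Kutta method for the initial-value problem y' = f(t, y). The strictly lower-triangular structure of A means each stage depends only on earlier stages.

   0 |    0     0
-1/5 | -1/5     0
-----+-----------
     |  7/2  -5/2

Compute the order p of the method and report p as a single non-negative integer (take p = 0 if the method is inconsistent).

b = (7/2, -5/2)
c = (0, -1/5)
Σ b_i: 7/2·1 + (-5/2)·1 = 1 ✓
b·c: (-5/2)·(-1/5) = 1/2 ✓; 2 stages ⇒ order 2.

2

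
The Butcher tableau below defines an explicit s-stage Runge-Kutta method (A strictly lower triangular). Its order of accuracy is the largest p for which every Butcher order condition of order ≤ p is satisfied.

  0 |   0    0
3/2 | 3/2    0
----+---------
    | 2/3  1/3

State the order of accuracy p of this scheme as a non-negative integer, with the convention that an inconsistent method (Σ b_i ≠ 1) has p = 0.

b = (2/3, 1/3)
c = (0, 3/2)
Σ b_i: 2/3·1 + 1/3·1 = 1 ✓
b·c: 1/3·3/2 = 1/2 ✓; 2 stages ⇒ order 2.

2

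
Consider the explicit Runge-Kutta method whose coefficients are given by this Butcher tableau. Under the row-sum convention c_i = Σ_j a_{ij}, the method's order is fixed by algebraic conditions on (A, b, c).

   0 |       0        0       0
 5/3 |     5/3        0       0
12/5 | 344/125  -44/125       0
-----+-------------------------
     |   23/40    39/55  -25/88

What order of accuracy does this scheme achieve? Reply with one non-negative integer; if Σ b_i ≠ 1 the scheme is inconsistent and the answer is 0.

3

b = (23/40, 39/55, -25/88)
c = (0, 5/3, 12/5)
Ac = (0, 0, -44/75)
Σ b_i: 23/40·1 + 39/55·1 + (-25/88)·1 = 1 ✓
b·c: 39/55·5/3 + (-25/88)·12/5 = 1/2 ✓
b·c²: 39/55·25/9 + (-25/88)·144/25 = 1/3 ✓
b·Ac: (-25/88)·(-44/75) = 1/6 ✓; 3 stages ⇒ order 3.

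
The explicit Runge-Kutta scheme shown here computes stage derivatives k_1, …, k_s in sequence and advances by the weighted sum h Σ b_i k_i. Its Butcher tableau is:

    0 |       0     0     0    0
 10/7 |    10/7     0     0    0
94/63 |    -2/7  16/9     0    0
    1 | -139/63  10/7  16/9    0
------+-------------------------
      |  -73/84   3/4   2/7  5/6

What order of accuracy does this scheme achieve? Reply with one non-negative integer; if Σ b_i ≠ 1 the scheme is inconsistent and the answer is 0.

b = (-73/84, 3/4, 2/7, 5/6)
c = (0, 10/7, 94/63, 1)
Ac = (0, 0, 160/63, 18628/3969)
Σ b_i: (-73/84)·1 + 3/4·1 + 2/7·1 + 5/6·1 = 1 ✓
b·c: 3/4·10/7 + 2/7·94/63 + 5/6·1 = 1028/441 ≠ 1/2 ⇒ order 1.

1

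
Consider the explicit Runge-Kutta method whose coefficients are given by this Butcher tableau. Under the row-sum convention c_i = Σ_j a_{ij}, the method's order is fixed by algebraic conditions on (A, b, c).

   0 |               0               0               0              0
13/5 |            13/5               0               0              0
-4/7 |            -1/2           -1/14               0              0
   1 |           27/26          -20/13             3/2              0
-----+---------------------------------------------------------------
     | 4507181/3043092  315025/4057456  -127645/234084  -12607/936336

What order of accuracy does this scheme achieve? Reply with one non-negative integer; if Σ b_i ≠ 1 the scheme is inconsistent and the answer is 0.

3

b = (4507181/3043092, 315025/4057456, -127645/234084, -12607/936336)
c = (0, 13/5, -4/7, 1)
Ac = (0, 0, -13/70, -34/7)
Σ b_i: 4507181/3043092·1 + 315025/4057456·1 + (-127645/234084)·1 + (-12607/936336)·1 = 1 ✓
b·c: 315025/4057456·13/5 + (-127645/234084)·(-4/7) + (-12607/936336)·1 = 1/2 ✓
b·c²: 315025/4057456·169/25 + (-127645/234084)·16/49 + (-12607/936336)·1 = 1/3 ✓
b·Ac: (-127645/234084)·(-13/70) + (-12607/936336)·(-34/7) = 1/6 ✓
b·c³: 315025/4057456·2197/125 + (-127645/234084)·(-64/343) + (-12607/936336)·1 = 1983921/1365490 ≠ 1/4 ⇒ order 3.
b·(c∘Ac): (-127645/234084)·26/245 + (-12607/936336)·(-34/7) = 1175/156056 ≠ 1/8
b·Ac²: (-127645/234084)·(-169/350) + (-12607/936336)·(-2428/245) = 1300163/3277176 ≠ 1/12
b·A²c: (-12607/936336)·(-39/140) = 23413/6242240 ≠ 1/24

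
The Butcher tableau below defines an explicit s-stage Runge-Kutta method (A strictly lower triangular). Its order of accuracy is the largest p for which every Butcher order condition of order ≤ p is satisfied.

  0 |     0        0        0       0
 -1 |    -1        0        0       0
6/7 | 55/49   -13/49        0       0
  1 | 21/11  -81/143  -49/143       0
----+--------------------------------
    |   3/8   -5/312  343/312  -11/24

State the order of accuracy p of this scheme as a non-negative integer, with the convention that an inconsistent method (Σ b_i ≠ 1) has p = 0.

b = (3/8, -5/312, 343/312, -11/24)
c = (0, -1, 6/7, 1)
Ac = (0, 0, 13/49, 3/11)
Σ b_i: 3/8·1 + (-5/312)·1 + 343/312·1 + (-11/24)·1 = 1 ✓
b·c: (-5/312)·(-1) + 343/312·6/7 + (-11/24)·1 = 1/2 ✓
b·c²: (-5/312)·1 + 343/312·36/49 + (-11/24)·1 = 1/3 ✓
b·Ac: 343/312·13/49 + (-11/24)·3/11 = 1/6 ✓
b·c³: (-5/312)·(-1) + 343/312·216/343 + (-11/24)·1 = 1/4 ✓
b·(c∘Ac): 343/312·78/343 + (-11/24)·3/11 = 1/8 ✓
b·Ac²: 343/312·(-13/49) + (-11/24)·(-9/11) = 1/12 ✓
b·A²c: (-11/24)·(-1/11) = 1/24 ✓; 4 stages ⇒ order 4.

4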